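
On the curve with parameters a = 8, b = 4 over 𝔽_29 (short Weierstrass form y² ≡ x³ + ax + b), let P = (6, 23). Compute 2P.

tangent at (6, 23): λ = (3·6² + 8)/(2·23) ≡ 0/17. 17⁻¹ ≡ 12 (mod 29) since 17·12 = 204 ≡ 1, so λ ≡ 0·12 ≡ 0.
  x = λ² - 6 - 6 = 0 - 12 ≡ 17; y = λ·(6 - 17) - 23 ≡ 6. → (17, 6)

(17, 6)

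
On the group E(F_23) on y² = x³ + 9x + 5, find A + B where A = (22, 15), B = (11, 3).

(22, 15) + (11, 3). λ = (3 - 15)/(11 - 22) ≡ 11/12 mod 23. 12⁻¹ ≡ 2 (mod 23) since 12·2 = 24 ≡ 1, so λ ≡ 22.
  x = λ² - 22 - 11 = 484 - 33 ≡ 14; y = λ·(22 - 14) - 15 ≡ 0. → (14, 0)

(14, 0)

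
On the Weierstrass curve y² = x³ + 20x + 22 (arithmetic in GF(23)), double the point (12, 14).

tangent at (12, 14): λ = (3·12² + 20)/(2·14) ≡ 15/5. 5⁻¹ ≡ 14 (mod 23), so λ ≡ 15·14 ≡ 3.
  x = λ² - 12 - 12 = 9 - 24 ≡ 8; y = λ·(12 - 8) - 14 ≡ 21. → (8, 21)

(8, 21)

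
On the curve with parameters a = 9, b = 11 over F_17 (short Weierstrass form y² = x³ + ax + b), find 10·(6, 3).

(6, 14)

Write P = (6, 3).
Repeated addition: build up to 10P.
2P: tangent at (6, 3): λ = (3·6² + 9)/(2·3) ≡ 15/6. 6⁻¹ ≡ 3 (mod 17), so λ ≡ 15·3 ≡ 11.
  x = λ² - 6 - 6 = 121 - 12 ≡ 7; y = λ·(6 - 7) - 3 ≡ 3. → (7, 3)
3P: (7, 3) + (6, 3). λ = (3 - 3)/(6 - 7) ≡ 0/16 mod 17. 16⁻¹ ≡ 16 (mod 17), so λ ≡ 0.
  x = λ² - 7 - 6 = 0 - 13 ≡ 4; y = λ·(7 - 4) - 3 ≡ 14. → (4, 14)
4P: (4, 14) + (6, 3). λ = (3 - 14)/(6 - 4) ≡ 6/2 mod 17. 2⁻¹ ≡ 9 (mod 17), so λ ≡ 3.
  x = λ² - 4 - 6 = 9 - 10 ≡ 16; y = λ·(4 - 16) - 14 ≡ 1. → (16, 1)
5P: (16, 1) + (6, 3). λ = (3 - 1)/(6 - 16) ≡ 2/7 mod 17. 7⁻¹ ≡ 5 (mod 17) since 7·5 = 35 ≡ 1, so λ ≡ 10.
  x = λ² - 16 - 6 = 100 - 22 ≡ 10; y = λ·(16 - 10) - 1 ≡ 8. → (10, 8)
6P: (10, 8) + (6, 3). λ = (3 - 8)/(6 - 10) ≡ 12/13 mod 17. 13⁻¹ ≡ 4 (mod 17), so λ ≡ 14.
  x = λ² - 10 - 6 = 196 - 16 ≡ 10; y = λ·(10 - 10) - 8 ≡ 9. → (10, 9)
7P: (10, 9) + (6, 3). λ = (3 - 9)/(6 - 10) ≡ 11/13 mod 17. 13⁻¹ ≡ 4 (mod 17) since 13·4 = 52 ≡ 1, so λ ≡ 10.
  x = λ² - 10 - 6 = 100 - 16 ≡ 16; y = λ·(10 - 16) - 9 ≡ 16. → (16, 16)
8P: (16, 16) + (6, 3). λ = (3 - 16)/(6 - 16) ≡ 4/7 mod 17. 7⁻¹ ≡ 5 (mod 17) since 7·5 = 35 ≡ 1, so λ ≡ 3.
  x = λ² - 16 - 6 = 9 - 22 ≡ 4; y = λ·(16 - 4) - 16 ≡ 3. → (4, 3)
9P: (4, 3) + (6, 3). λ = (3 - 3)/(6 - 4) ≡ 0/2 mod 17. 2⁻¹ ≡ 9 (mod 17), so λ ≡ 0.
  x = λ² - 4 - 6 = 0 - 10 ≡ 7; y = λ·(4 - 7) - 3 ≡ 14. → (7, 14)
10P: (7, 14) + (6, 3). λ = (3 - 14)/(6 - 7) ≡ 6/16 mod 17. 16⁻¹ ≡ 16 (mod 17) since 16·16 = 256 ≡ 1, so λ ≡ 11.
  x = λ² - 7 - 6 = 121 - 13 ≡ 6; y = λ·(7 - 6) - 14 ≡ 14. → (6, 14)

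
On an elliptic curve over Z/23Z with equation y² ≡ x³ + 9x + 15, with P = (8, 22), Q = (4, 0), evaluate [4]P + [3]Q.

First 4P:
Repeated addition: build up to 4P.
2P: tangent at (8, 22): λ = (3·8² + 9)/(2·22) ≡ 17/21. 21⁻¹ ≡ 11 (mod 23), so λ ≡ 17·11 ≡ 3.
  x = λ² - 8 - 8 = 9 - 16 ≡ 16; y = λ·(8 - 16) - 22 ≡ 0. → (16, 0)
3P: (16, 0) + (8, 22). λ = (22 - 0)/(8 - 16) ≡ 22/15 mod 23. 15⁻¹ ≡ 20 (mod 23), so λ ≡ 3.
  x = λ² - 16 - 8 = 9 - 24 ≡ 8; y = λ·(16 - 8) - 0 ≡ 1. → (8, 1)
4P: (8, 1) + (8, 22): same x and y₁ ≡ -y₂, so the sum is 𝒪.
4P = 𝒪.
Next 3Q:
Repeated addition: build up to 3Q.
2Q: (4, 0) + (4, 0): same x and y₁ ≡ -y₂, so the sum is 𝒪.
3Q: 𝒪 + (4, 0) = (4, 0) (identity).
3Q = (4, 0).
Finally 4P + 3Q:
𝒪 + (4, 0) = (4, 0) (identity).

(4, 0)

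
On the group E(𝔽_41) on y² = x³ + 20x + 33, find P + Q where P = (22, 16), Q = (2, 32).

(16, 12)

(22, 16) + (2, 32). λ = (32 - 16)/(2 - 22) ≡ 16/21 mod 41. 21⁻¹ ≡ 2 (mod 41), so λ ≡ 32.
  x = λ² - 22 - 2 = 1024 - 24 ≡ 16; y = λ·(22 - 16) - 16 ≡ 12. → (16, 12)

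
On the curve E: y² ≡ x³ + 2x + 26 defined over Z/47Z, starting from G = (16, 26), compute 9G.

(33, 36)

Double-and-add on 9 = (1001)₂. Start with G = (16, 26) for the leading 1-bit.
double: tangent at (16, 26): λ = (3·16² + 2)/(2·26) ≡ 18/5. 5⁻¹ ≡ 19 (mod 47) since 5·19 = 95 ≡ 1, so λ ≡ 18·19 ≡ 13.
  x = λ² - 16 - 16 = 169 - 32 ≡ 43; y = λ·(16 - 43) - 26 ≡ 46. → (43, 46)
double: tangent at (43, 46): λ = (3·43² + 2)/(2·46) ≡ 3/45. 45⁻¹ ≡ 23 (mod 47), so λ ≡ 3·23 ≡ 22.
  x = λ² - 43 - 43 = 484 - 86 ≡ 22; y = λ·(43 - 22) - 46 ≡ 40. → (22, 40)
double: tangent at (22, 40): λ = (3·22² + 2)/(2·40) ≡ 44/33. 33⁻¹ ≡ 10 (mod 47), so λ ≡ 44·10 ≡ 17.
  x = λ² - 22 - 22 = 289 - 44 ≡ 10; y = λ·(22 - 10) - 40 ≡ 23. → (10, 23)
add G: (10, 23) + (16, 26). λ = (26 - 23)/(16 - 10) ≡ 3/6 mod 47. 6⁻¹ ≡ 8 (mod 47) since 6·8 = 48 ≡ 1, so λ ≡ 24.
  x = λ² - 10 - 16 = 576 - 26 ≡ 33; y = λ·(10 - 33) - 23 ≡ 36. → (33, 36)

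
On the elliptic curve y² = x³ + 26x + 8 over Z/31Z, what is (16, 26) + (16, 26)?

(24, 14)

tangent at (16, 26): λ = (3·16² + 26)/(2·26) ≡ 19/21. 21⁻¹ ≡ 3 (mod 31), so λ ≡ 19·3 ≡ 26.
  x = λ² - 16 - 16 = 676 - 32 ≡ 24; y = λ·(16 - 24) - 26 ≡ 14. → (24, 14)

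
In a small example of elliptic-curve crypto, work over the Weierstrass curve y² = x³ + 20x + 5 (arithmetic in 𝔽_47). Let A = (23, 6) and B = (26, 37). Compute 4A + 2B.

First 4A:
Repeated addition: build up to 4A.
2A: tangent at (23, 6): λ = (3·23² + 20)/(2·6) ≡ 9/12. 12⁻¹ ≡ 4 (mod 47), so λ ≡ 9·4 ≡ 36.
  x = λ² - 23 - 23 = 1296 - 46 ≡ 28; y = λ·(23 - 28) - 6 ≡ 2. → (28, 2)
3A: (28, 2) + (23, 6). λ = (6 - 2)/(23 - 28) ≡ 4/42 mod 47. 42⁻¹ ≡ 28 (mod 47), so λ ≡ 18.
  x = λ² - 28 - 23 = 324 - 51 ≡ 38; y = λ·(28 - 38) - 2 ≡ 6. → (38, 6)
4A: (38, 6) + (23, 6). λ = (6 - 6)/(23 - 38) ≡ 0/32 mod 47. 32⁻¹ ≡ 25 (mod 47), so λ ≡ 0.
  x = λ² - 38 - 23 = 0 - 61 ≡ 33; y = λ·(38 - 33) - 6 ≡ 41. → (33, 41)
4A = (33, 41).
Next 2B:
Repeated addition: build up to 2B.
2B: tangent at (26, 37): λ = (3·26² + 20)/(2·37) ≡ 27/27. 27⁻¹ ≡ 7 (mod 47) since 27·7 = 189 ≡ 1, so λ ≡ 27·7 ≡ 1.
  x = λ² - 26 - 26 = 1 - 52 ≡ 43; y = λ·(26 - 43) - 37 ≡ 40. → (43, 40)
2B = (43, 40).
Finally 4A + 2B:
(33, 41) + (43, 40). λ = (40 - 41)/(43 - 33) ≡ 46/10 mod 47. 10⁻¹ ≡ 33 (mod 47), so λ ≡ 14.
  x = λ² - 33 - 43 = 196 - 76 ≡ 26; y = λ·(33 - 26) - 41 ≡ 10. → (26, 10)

(26, 10)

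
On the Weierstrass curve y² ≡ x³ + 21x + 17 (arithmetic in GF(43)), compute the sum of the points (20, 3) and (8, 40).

(26, 37)

(20, 3) + (8, 40). λ = (40 - 3)/(8 - 20) ≡ 37/31 mod 43. 31⁻¹ ≡ 25 (mod 43), so λ ≡ 22.
  x = λ² - 20 - 8 = 484 - 28 ≡ 26; y = λ·(20 - 26) - 3 ≡ 37. → (26, 37)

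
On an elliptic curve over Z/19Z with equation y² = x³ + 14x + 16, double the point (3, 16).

(18, 1)

tangent at (3, 16): λ = (3·3² + 14)/(2·16) ≡ 3/13. 13⁻¹ ≡ 3 (mod 19), so λ ≡ 3·3 ≡ 9.
  x = λ² - 3 - 3 = 81 - 6 ≡ 18; y = λ·(3 - 18) - 16 ≡ 1. → (18, 1)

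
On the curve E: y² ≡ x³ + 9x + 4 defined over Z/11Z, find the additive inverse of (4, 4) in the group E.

(4, 7)

-(4, 4) = (4, -4 mod 11) = (4, 7).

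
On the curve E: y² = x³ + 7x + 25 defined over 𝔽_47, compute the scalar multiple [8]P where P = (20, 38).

(26, 39)

Repeated addition: build up to 8P.
2P: tangent at (20, 38): λ = (3·20² + 7)/(2·38) ≡ 32/29. 29⁻¹ ≡ 13 (mod 47), so λ ≡ 32·13 ≡ 40.
  x = λ² - 20 - 20 = 1600 - 40 ≡ 9; y = λ·(20 - 9) - 38 ≡ 26. → (9, 26)
3P: (9, 26) + (20, 38). λ = (38 - 26)/(20 - 9) ≡ 12/11 mod 47. 11⁻¹ ≡ 30 (mod 47) since 11·30 = 330 ≡ 1, so λ ≡ 31.
  x = λ² - 9 - 20 = 961 - 29 ≡ 39; y = λ·(9 - 39) - 26 ≡ 31. → (39, 31)
4P: (39, 31) + (20, 38). λ = (38 - 31)/(20 - 39) ≡ 7/28 mod 47. 28⁻¹ ≡ 42 (mod 47), so λ ≡ 12.
  x = λ² - 39 - 20 = 144 - 59 ≡ 38; y = λ·(39 - 38) - 31 ≡ 28. → (38, 28)
5P: (38, 28) + (20, 38). λ = (38 - 28)/(20 - 38) ≡ 10/29 mod 47. 29⁻¹ ≡ 13 (mod 47), so λ ≡ 36.
  x = λ² - 38 - 20 = 1296 - 58 ≡ 16; y = λ·(38 - 16) - 28 ≡ 12. → (16, 12)
6P: (16, 12) + (20, 38). λ = (38 - 12)/(20 - 16) ≡ 26/4 mod 47. 4⁻¹ ≡ 12 (mod 47) since 4·12 = 48 ≡ 1, so λ ≡ 30.
  x = λ² - 16 - 20 = 900 - 36 ≡ 18; y = λ·(16 - 18) - 12 ≡ 22. → (18, 22)
7P: (18, 22) + (20, 38). λ = (38 - 22)/(20 - 18) ≡ 16/2 mod 47. 2⁻¹ ≡ 24 (mod 47), so λ ≡ 8.
  x = λ² - 18 - 20 = 64 - 38 ≡ 26; y = λ·(18 - 26) - 22 ≡ 8. → (26, 8)
8P: (26, 8) + (20, 38). λ = (38 - 8)/(20 - 26) ≡ 30/41 mod 47. 41⁻¹ ≡ 39 (mod 47) since 41·39 = 1599 ≡ 1, so λ ≡ 42.
  x = λ² - 26 - 20 = 1764 - 46 ≡ 26; y = λ·(26 - 26) - 8 ≡ 39. → (26, 39)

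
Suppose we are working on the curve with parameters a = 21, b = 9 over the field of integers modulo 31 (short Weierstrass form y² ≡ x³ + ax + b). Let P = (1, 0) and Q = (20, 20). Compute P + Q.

(1, 0) + (20, 20). λ = (20 - 0)/(20 - 1) ≡ 20/19 mod 31. 19⁻¹ ≡ 18 (mod 31) since 19·18 = 342 ≡ 1, so λ ≡ 19.
  x = λ² - 1 - 20 = 361 - 21 ≡ 30; y = λ·(1 - 30) - 0 ≡ 7. → (30, 7)

(30, 7)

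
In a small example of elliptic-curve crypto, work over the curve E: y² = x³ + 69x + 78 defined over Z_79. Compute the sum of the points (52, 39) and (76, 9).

(52, 39) + (76, 9). λ = (9 - 39)/(76 - 52) ≡ 49/24 mod 79. 24⁻¹ ≡ 56 (mod 79) since 24·56 = 1344 ≡ 1, so λ ≡ 58.
  x = λ² - 52 - 76 = 3364 - 128 ≡ 76; y = λ·(52 - 76) - 39 ≡ 70. → (76, 70)

(76, 70)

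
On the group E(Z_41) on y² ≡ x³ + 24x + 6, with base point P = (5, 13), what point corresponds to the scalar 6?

Repeated addition: build up to 6P.
2P: tangent at (5, 13): λ = (3·5² + 24)/(2·13) ≡ 17/26. 26⁻¹ ≡ 30 (mod 41) since 26·30 = 780 ≡ 1, so λ ≡ 17·30 ≡ 18.
  x = λ² - 5 - 5 = 324 - 10 ≡ 27; y = λ·(5 - 27) - 13 ≡ 1. → (27, 1)
3P: (27, 1) + (5, 13). λ = (13 - 1)/(5 - 27) ≡ 12/19 mod 41. 19⁻¹ ≡ 13 (mod 41), so λ ≡ 33.
  x = λ² - 27 - 5 = 1089 - 32 ≡ 32; y = λ·(27 - 32) - 1 ≡ 39. → (32, 39)
4P: (32, 39) + (5, 13). λ = (13 - 39)/(5 - 32) ≡ 15/14 mod 41. 14⁻¹ ≡ 3 (mod 41) since 14·3 = 42 ≡ 1, so λ ≡ 4.
  x = λ² - 32 - 5 = 16 - 37 ≡ 20; y = λ·(32 - 20) - 39 ≡ 9. → (20, 9)
5P: (20, 9) + (5, 13). λ = (13 - 9)/(5 - 20) ≡ 4/26 mod 41. 26⁻¹ ≡ 30 (mod 41), so λ ≡ 38.
  x = λ² - 20 - 5 = 1444 - 25 ≡ 25; y = λ·(20 - 25) - 9 ≡ 6. → (25, 6)
6P: (25, 6) + (5, 13). λ = (13 - 6)/(5 - 25) ≡ 7/21 mod 41. 21⁻¹ ≡ 2 (mod 41), so λ ≡ 14.
  x = λ² - 25 - 5 = 196 - 30 ≡ 2; y = λ·(25 - 2) - 6 ≡ 29. → (2, 29)

(2, 29)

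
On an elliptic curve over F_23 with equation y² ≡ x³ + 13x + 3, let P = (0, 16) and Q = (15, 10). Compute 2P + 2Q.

First 2P:
Repeated addition: build up to 2P.
2P: tangent at (0, 16): λ = (3·0² + 13)/(2·16) ≡ 13/9. 9⁻¹ ≡ 18 (mod 23), so λ ≡ 13·18 ≡ 4.
  x = λ² - 0 - 0 = 16 - 0 ≡ 16; y = λ·(0 - 16) - 16 ≡ 12. → (16, 12)
2P = (16, 12).
Next 2Q:
Repeated addition: build up to 2Q.
2Q: tangent at (15, 10): λ = (3·15² + 13)/(2·10) ≡ 21/20. 20⁻¹ ≡ 15 (mod 23), so λ ≡ 21·15 ≡ 16.
  x = λ² - 15 - 15 = 256 - 30 ≡ 19; y = λ·(15 - 19) - 10 ≡ 18. → (19, 18)
2Q = (19, 18).
Finally 2P + 2Q:
(16, 12) + (19, 18). λ = (18 - 12)/(19 - 16) ≡ 6/3 mod 23. 3⁻¹ ≡ 8 (mod 23), so λ ≡ 2.
  x = λ² - 16 - 19 = 4 - 35 ≡ 15; y = λ·(16 - 15) - 12 ≡ 13. → (15, 13)

(15, 13)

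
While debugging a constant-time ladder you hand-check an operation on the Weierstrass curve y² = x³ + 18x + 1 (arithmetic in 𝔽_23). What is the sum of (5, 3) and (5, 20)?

The two points share x = 5 and their y-coordinates satisfy 3 + 20 ≡ 0 (mod 23), so they are inverses. Their sum is O.

O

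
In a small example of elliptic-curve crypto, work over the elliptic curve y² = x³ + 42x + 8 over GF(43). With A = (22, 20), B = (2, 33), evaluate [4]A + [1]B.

First 4A:
Repeated addition: build up to 4A.
2A: tangent at (22, 20): λ = (3·22² + 42)/(2·20) ≡ 32/40. 40⁻¹ ≡ 14 (mod 43), so λ ≡ 32·14 ≡ 18.
  x = λ² - 22 - 22 = 324 - 44 ≡ 22; y = λ·(22 - 22) - 20 ≡ 23. → (22, 23)
3A: (22, 23) + (22, 20): same x and y₁ ≡ -y₂, so the sum is O.
4A: O + (22, 20) = (22, 20) (identity).
4A = (22, 20).
Finally 4A + B:
(22, 20) + (2, 33). λ = (33 - 20)/(2 - 22) ≡ 13/23 mod 43. 23⁻¹ ≡ 15 (mod 43), so λ ≡ 23.
  x = λ² - 22 - 2 = 529 - 24 ≡ 32; y = λ·(22 - 32) - 20 ≡ 8. → (32, 8)

(32, 8)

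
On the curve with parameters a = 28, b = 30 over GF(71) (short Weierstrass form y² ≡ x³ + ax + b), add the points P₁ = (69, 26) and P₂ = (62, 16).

(69, 26) + (62, 16). λ = (16 - 26)/(62 - 69) ≡ 61/64 mod 71. 64⁻¹ ≡ 10 (mod 71) since 64·10 = 640 ≡ 1, so λ ≡ 42.
  x = λ² - 69 - 62 = 1764 - 131 ≡ 0; y = λ·(69 - 0) - 26 ≡ 32. → (0, 32)

(0, 32)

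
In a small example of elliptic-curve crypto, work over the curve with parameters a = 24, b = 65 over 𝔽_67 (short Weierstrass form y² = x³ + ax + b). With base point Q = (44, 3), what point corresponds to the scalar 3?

Repeated addition: build up to 3Q.
2Q: tangent at (44, 3): λ = (3·44² + 24)/(2·3) ≡ 3/6. 6⁻¹ ≡ 56 (mod 67), so λ ≡ 3·56 ≡ 34.
  x = λ² - 44 - 44 = 1156 - 88 ≡ 63; y = λ·(44 - 63) - 3 ≡ 21. → (63, 21)
3Q: (63, 21) + (44, 3). λ = (3 - 21)/(44 - 63) ≡ 49/48 mod 67. 48⁻¹ ≡ 7 (mod 67), so λ ≡ 8.
  x = λ² - 63 - 44 = 64 - 107 ≡ 24; y = λ·(63 - 24) - 21 ≡ 23. → (24, 23)

(24, 23)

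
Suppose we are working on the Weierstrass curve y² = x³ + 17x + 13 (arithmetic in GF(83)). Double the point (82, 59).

(65, 10)

tangent at (82, 59): λ = (3·82² + 17)/(2·59) ≡ 20/35. 35⁻¹ ≡ 19 (mod 83) since 35·19 = 665 ≡ 1, so λ ≡ 20·19 ≡ 48.
  x = λ² - 82 - 82 = 2304 - 164 ≡ 65; y = λ·(82 - 65) - 59 ≡ 10. → (65, 10)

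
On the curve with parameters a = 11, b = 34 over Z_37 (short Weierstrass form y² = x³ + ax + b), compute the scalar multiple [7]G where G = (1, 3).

Double-and-add on 7 = (111)₂. Start with G = (1, 3) for the leading 1-bit.
double: tangent at (1, 3): λ = (3·1² + 11)/(2·3) ≡ 14/6. 6⁻¹ ≡ 31 (mod 37), so λ ≡ 14·31 ≡ 27.
  x = λ² - 1 - 1 = 729 - 2 ≡ 24; y = λ·(1 - 24) - 3 ≡ 5. → (24, 5)
add G: (24, 5) + (1, 3). λ = (3 - 5)/(1 - 24) ≡ 35/14 mod 37. 14⁻¹ ≡ 8 (mod 37) since 14·8 = 112 ≡ 1, so λ ≡ 21.
  x = λ² - 24 - 1 = 441 - 25 ≡ 9; y = λ·(24 - 9) - 5 ≡ 14. → (9, 14)
double: tangent at (9, 14): λ = (3·9² + 11)/(2·14) ≡ 32/28. 28⁻¹ ≡ 4 (mod 37), so λ ≡ 32·4 ≡ 17.
  x = λ² - 9 - 9 = 289 - 18 ≡ 12; y = λ·(9 - 12) - 14 ≡ 9. → (12, 9)
add G: (12, 9) + (1, 3). λ = (3 - 9)/(1 - 12) ≡ 31/26 mod 37. 26⁻¹ ≡ 10 (mod 37) since 26·10 = 260 ≡ 1, so λ ≡ 14.
  x = λ² - 12 - 1 = 196 - 13 ≡ 35; y = λ·(12 - 35) - 9 ≡ 2. → (35, 2)

(35, 2)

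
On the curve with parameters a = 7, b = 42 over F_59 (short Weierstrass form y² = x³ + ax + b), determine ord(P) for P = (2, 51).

4

2P: tangent at (2, 51): λ = (3·2² + 7)/(2·51) ≡ 19/43. 43⁻¹ ≡ 11 (mod 59) since 43·11 = 473 ≡ 1, so λ ≡ 19·11 ≡ 32.
  x = λ² - 2 - 2 = 1024 - 4 ≡ 17; y = λ·(2 - 17) - 51 ≡ 0. → (17, 0)
3P: (17, 0) + (2, 51). λ = (51 - 0)/(2 - 17) ≡ 51/44 mod 59. 44⁻¹ ≡ 55 (mod 59) since 44·55 = 2420 ≡ 1, so λ ≡ 32.
  x = λ² - 17 - 2 = 1024 - 19 ≡ 2; y = λ·(17 - 2) - 0 ≡ 8. → (2, 8)
4P: (2, 8) + (2, 51): same x and y₁ ≡ -y₂, so the sum is 𝒪.
4P = 𝒪, so the order is 4.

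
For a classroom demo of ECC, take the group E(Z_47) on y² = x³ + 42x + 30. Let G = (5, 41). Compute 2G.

(41, 28)

tangent at (5, 41): λ = (3·5² + 42)/(2·41) ≡ 23/35. 35⁻¹ ≡ 43 (mod 47) since 35·43 = 1505 ≡ 1, so λ ≡ 23·43 ≡ 2.
  x = λ² - 5 - 5 = 4 - 10 ≡ 41; y = λ·(5 - 41) - 41 ≡ 28. → (41, 28)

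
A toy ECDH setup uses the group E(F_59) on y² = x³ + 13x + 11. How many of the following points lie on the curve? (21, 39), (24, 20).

2

(21, 39): 39² ≡ 46, rhs ≡ 46 → on.
(24, 20): 20² ≡ 46, rhs ≡ 46 → on.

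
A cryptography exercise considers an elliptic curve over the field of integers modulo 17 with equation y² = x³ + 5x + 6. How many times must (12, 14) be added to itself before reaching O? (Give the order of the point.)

6

2P: tangent at (12, 14): λ = (3·12² + 5)/(2·14) ≡ 12/11. 11⁻¹ ≡ 14 (mod 17), so λ ≡ 12·14 ≡ 15.
  x = λ² - 12 - 12 = 225 - 24 ≡ 14; y = λ·(12 - 14) - 14 ≡ 7. → (14, 7)
3P: (14, 7) + (12, 14). λ = (14 - 7)/(12 - 14) ≡ 7/15 mod 17. 15⁻¹ ≡ 8 (mod 17) since 15·8 = 120 ≡ 1, so λ ≡ 5.
  x = λ² - 14 - 12 = 25 - 26 ≡ 16; y = λ·(14 - 16) - 7 ≡ 0. → (16, 0)
4P: (16, 0) + (12, 14). λ = (14 - 0)/(12 - 16) ≡ 14/13 mod 17. 13⁻¹ ≡ 4 (mod 17) since 13·4 = 52 ≡ 1, so λ ≡ 5.
  x = λ² - 16 - 12 = 25 - 28 ≡ 14; y = λ·(16 - 14) - 0 ≡ 10. → (14, 10)
5P: (14, 10) + (12, 14). λ = (14 - 10)/(12 - 14) ≡ 4/15 mod 17. 15⁻¹ ≡ 8 (mod 17), so λ ≡ 15.
  x = λ² - 14 - 12 = 225 - 26 ≡ 12; y = λ·(14 - 12) - 10 ≡ 3. → (12, 3)
6P: (12, 3) + (12, 14): same x and y₁ ≡ -y₂, so the sum is O.
6P = O, so the order is 6.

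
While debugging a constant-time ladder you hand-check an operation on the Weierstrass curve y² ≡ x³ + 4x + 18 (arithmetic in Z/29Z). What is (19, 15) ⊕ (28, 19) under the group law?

(18, 8)

(19, 15) + (28, 19). λ = (19 - 15)/(28 - 19) ≡ 4/9 mod 29. 9⁻¹ ≡ 13 (mod 29), so λ ≡ 23.
  x = λ² - 19 - 28 = 529 - 47 ≡ 18; y = λ·(19 - 18) - 15 ≡ 8. → (18, 8)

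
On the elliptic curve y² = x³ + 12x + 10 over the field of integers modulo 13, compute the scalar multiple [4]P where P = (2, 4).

Repeated addition: build up to 4P.
2P: tangent at (2, 4): λ = (3·2² + 12)/(2·4) ≡ 11/8. 8⁻¹ ≡ 5 (mod 13) since 8·5 = 40 ≡ 1, so λ ≡ 11·5 ≡ 3.
  x = λ² - 2 - 2 = 9 - 4 ≡ 5; y = λ·(2 - 5) - 4 ≡ 0. → (5, 0)
3P: (5, 0) + (2, 4). λ = (4 - 0)/(2 - 5) ≡ 4/10 mod 13. 10⁻¹ ≡ 4 (mod 13), so λ ≡ 3.
  x = λ² - 5 - 2 = 9 - 7 ≡ 2; y = λ·(5 - 2) - 0 ≡ 9. → (2, 9)
4P: (2, 9) + (2, 4): same x and y₁ ≡ -y₂, so the sum is O.

O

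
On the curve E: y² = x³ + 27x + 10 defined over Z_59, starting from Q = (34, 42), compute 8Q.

(24, 26)

Double-and-add on 8 = (1000)₂. Start with Q = (34, 42) for the leading 1-bit.
double: tangent at (34, 42): λ = (3·34² + 27)/(2·42) ≡ 14/25. 25⁻¹ ≡ 26 (mod 59) since 25·26 = 650 ≡ 1, so λ ≡ 14·26 ≡ 10.
  x = λ² - 34 - 34 = 100 - 68 ≡ 32; y = λ·(34 - 32) - 42 ≡ 37. → (32, 37)
double: tangent at (32, 37): λ = (3·32² + 27)/(2·37) ≡ 31/15. 15⁻¹ ≡ 4 (mod 59) since 15·4 = 60 ≡ 1, so λ ≡ 31·4 ≡ 6.
  x = λ² - 32 - 32 = 36 - 64 ≡ 31; y = λ·(32 - 31) - 37 ≡ 28. → (31, 28)
double: tangent at (31, 28): λ = (3·31² + 27)/(2·28) ≡ 19/56. 56⁻¹ ≡ 39 (mod 59) since 56·39 = 2184 ≡ 1, so λ ≡ 19·39 ≡ 33.
  x = λ² - 31 - 31 = 1089 - 62 ≡ 24; y = λ·(31 - 24) - 28 ≡ 26. → (24, 26)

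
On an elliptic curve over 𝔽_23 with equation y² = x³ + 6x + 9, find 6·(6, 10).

O

Write P = (6, 10).
Double-and-add on 6 = (110)₂. Start with P = (6, 10) for the leading 1-bit.
double: tangent at (6, 10): λ = (3·6² + 6)/(2·10) ≡ 22/20. 20⁻¹ ≡ 15 (mod 23), so λ ≡ 22·15 ≡ 8.
  x = λ² - 6 - 6 = 64 - 12 ≡ 6; y = λ·(6 - 6) - 10 ≡ 13. → (6, 13)
add P: (6, 13) + (6, 10): same x and y₁ ≡ -y₂, so the sum is 𝒪.
double: 𝒪 + 𝒪 = 𝒪 (identity).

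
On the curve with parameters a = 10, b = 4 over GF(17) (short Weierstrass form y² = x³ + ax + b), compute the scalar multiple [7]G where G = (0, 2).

(6, 12)

Repeated addition: build up to 7G.
2G: tangent at (0, 2): λ = (3·0² + 10)/(2·2) ≡ 10/4. 4⁻¹ ≡ 13 (mod 17), so λ ≡ 10·13 ≡ 11.
  x = λ² - 0 - 0 = 121 - 0 ≡ 2; y = λ·(0 - 2) - 2 ≡ 10. → (2, 10)
3G: (2, 10) + (0, 2). λ = (2 - 10)/(0 - 2) ≡ 9/15 mod 17. 15⁻¹ ≡ 8 (mod 17), so λ ≡ 4.
  x = λ² - 2 - 0 = 16 - 2 ≡ 14; y = λ·(2 - 14) - 10 ≡ 10. → (14, 10)
4G: (14, 10) + (0, 2). λ = (2 - 10)/(0 - 14) ≡ 9/3 mod 17. 3⁻¹ ≡ 6 (mod 17), so λ ≡ 3.
  x = λ² - 14 - 0 = 9 - 14 ≡ 12; y = λ·(14 - 12) - 10 ≡ 13. → (12, 13)
5G: (12, 13) + (0, 2). λ = (2 - 13)/(0 - 12) ≡ 6/5 mod 17. 5⁻¹ ≡ 7 (mod 17) since 5·7 = 35 ≡ 1, so λ ≡ 8.
  x = λ² - 12 - 0 = 64 - 12 ≡ 1; y = λ·(12 - 1) - 13 ≡ 7. → (1, 7)
6G: (1, 7) + (0, 2). λ = (2 - 7)/(0 - 1) ≡ 12/16 mod 17. 16⁻¹ ≡ 16 (mod 17), so λ ≡ 5.
  x = λ² - 1 - 0 = 25 - 1 ≡ 7; y = λ·(1 - 7) - 7 ≡ 14. → (7, 14)
7G: (7, 14) + (0, 2). λ = (2 - 14)/(0 - 7) ≡ 5/10 mod 17. 10⁻¹ ≡ 12 (mod 17), so λ ≡ 9.
  x = λ² - 7 - 0 = 81 - 7 ≡ 6; y = λ·(7 - 6) - 14 ≡ 12. → (6, 12)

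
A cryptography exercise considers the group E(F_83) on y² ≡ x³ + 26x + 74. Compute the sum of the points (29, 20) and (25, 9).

(29, 20) + (25, 9). λ = (9 - 20)/(25 - 29) ≡ 72/79 mod 83. 79⁻¹ ≡ 62 (mod 83) since 79·62 = 4898 ≡ 1, so λ ≡ 65.
  x = λ² - 29 - 25 = 4225 - 54 ≡ 21; y = λ·(29 - 21) - 20 ≡ 2. → (21, 2)

(21, 2)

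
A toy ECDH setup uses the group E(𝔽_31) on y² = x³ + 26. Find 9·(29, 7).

Write Q = (29, 7).
Repeated addition: build up to 9Q.
2Q: tangent at (29, 7): λ = (3·29² + 0)/(2·7) ≡ 12/14. 14⁻¹ ≡ 20 (mod 31), so λ ≡ 12·20 ≡ 23.
  x = λ² - 29 - 29 = 529 - 58 ≡ 6; y = λ·(29 - 6) - 7 ≡ 26. → (6, 26)
3Q: (6, 26) + (29, 7). λ = (7 - 26)/(29 - 6) ≡ 12/23 mod 31. 23⁻¹ ≡ 27 (mod 31) since 23·27 = 621 ≡ 1, so λ ≡ 14.
  x = λ² - 6 - 29 = 196 - 35 ≡ 6; y = λ·(6 - 6) - 26 ≡ 5. → (6, 5)
4Q: (6, 5) + (29, 7). λ = (7 - 5)/(29 - 6) ≡ 2/23 mod 31. 23⁻¹ ≡ 27 (mod 31) since 23·27 = 621 ≡ 1, so λ ≡ 23.
  x = λ² - 6 - 29 = 529 - 35 ≡ 29; y = λ·(6 - 29) - 5 ≡ 24. → (29, 24)
5Q: (29, 24) + (29, 7): same x and y₁ ≡ -y₂, so the sum is ∞.
6Q: ∞ + (29, 7) = (29, 7) (identity).
7Q: tangent at (29, 7): λ = (3·29² + 0)/(2·7) ≡ 12/14. 14⁻¹ ≡ 20 (mod 31) since 14·20 = 280 ≡ 1, so λ ≡ 12·20 ≡ 23.
  x = λ² - 29 - 29 = 529 - 58 ≡ 6; y = λ·(29 - 6) - 7 ≡ 26. → (6, 26)
8Q: (6, 26) + (29, 7). λ = (7 - 26)/(29 - 6) ≡ 12/23 mod 31. 23⁻¹ ≡ 27 (mod 31) since 23·27 = 621 ≡ 1, so λ ≡ 14.
  x = λ² - 6 - 29 = 196 - 35 ≡ 6; y = λ·(6 - 6) - 26 ≡ 5. → (6, 5)
9Q: (6, 5) + (29, 7). λ = (7 - 5)/(29 - 6) ≡ 2/23 mod 31. 23⁻¹ ≡ 27 (mod 31), so λ ≡ 23.
  x = λ² - 6 - 29 = 529 - 35 ≡ 29; y = λ·(6 - 29) - 5 ≡ 24. → (29, 24)

(29, 24)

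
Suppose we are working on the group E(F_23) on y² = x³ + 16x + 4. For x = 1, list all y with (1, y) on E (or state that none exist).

none

x³ + 16x + 4 = 21 ≡ 21 (mod 23).
21 is a non-residue mod 23; no y exists.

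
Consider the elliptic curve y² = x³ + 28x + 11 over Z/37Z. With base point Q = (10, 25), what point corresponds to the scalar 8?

(27, 10)

Double-and-add on 8 = (1000)₂. Start with Q = (10, 25) for the leading 1-bit.
double: tangent at (10, 25): λ = (3·10² + 28)/(2·25) ≡ 32/13. 13⁻¹ ≡ 20 (mod 37), so λ ≡ 32·20 ≡ 11.
  x = λ² - 10 - 10 = 121 - 20 ≡ 27; y = λ·(10 - 27) - 25 ≡ 10. → (27, 10)
double: tangent at (27, 10): λ = (3·27² + 28)/(2·10) ≡ 32/20. 20⁻¹ ≡ 13 (mod 37) since 20·13 = 260 ≡ 1, so λ ≡ 32·13 ≡ 9.
  x = λ² - 27 - 27 = 81 - 54 ≡ 27; y = λ·(27 - 27) - 10 ≡ 27. → (27, 27)
double: tangent at (27, 27): λ = (3·27² + 28)/(2·27) ≡ 32/17. 17⁻¹ ≡ 24 (mod 37), so λ ≡ 32·24 ≡ 28.
  x = λ² - 27 - 27 = 784 - 54 ≡ 27; y = λ·(27 - 27) - 27 ≡ 10. → (27, 10)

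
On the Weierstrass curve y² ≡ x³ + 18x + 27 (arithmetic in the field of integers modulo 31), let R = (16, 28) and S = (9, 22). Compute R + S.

(8, 1)

(16, 28) + (9, 22). λ = (22 - 28)/(9 - 16) ≡ 25/24 mod 31. 24⁻¹ ≡ 22 (mod 31), so λ ≡ 23.
  x = λ² - 16 - 9 = 529 - 25 ≡ 8; y = λ·(16 - 8) - 28 ≡ 1. → (8, 1)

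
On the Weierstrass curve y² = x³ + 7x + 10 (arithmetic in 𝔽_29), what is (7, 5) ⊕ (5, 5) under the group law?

(17, 24)

(7, 5) + (5, 5). λ = (5 - 5)/(5 - 7) ≡ 0/27 mod 29. 27⁻¹ ≡ 14 (mod 29) since 27·14 = 378 ≡ 1, so λ ≡ 0.
  x = λ² - 7 - 5 = 0 - 12 ≡ 17; y = λ·(7 - 17) - 5 ≡ 24. → (17, 24)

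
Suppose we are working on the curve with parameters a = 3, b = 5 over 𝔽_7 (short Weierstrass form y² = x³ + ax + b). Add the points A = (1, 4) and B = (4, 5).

(6, 6)

(1, 4) + (4, 5). λ = (5 - 4)/(4 - 1) ≡ 1/3 mod 7. 3⁻¹ ≡ 5 (mod 7) since 3·5 = 15 ≡ 1, so λ ≡ 5.
  x = λ² - 1 - 4 = 25 - 5 ≡ 6; y = λ·(1 - 6) - 4 ≡ 6. → (6, 6)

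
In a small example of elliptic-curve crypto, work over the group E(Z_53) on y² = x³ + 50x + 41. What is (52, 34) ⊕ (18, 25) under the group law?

(12, 14)

(52, 34) + (18, 25). λ = (25 - 34)/(18 - 52) ≡ 44/19 mod 53. 19⁻¹ ≡ 14 (mod 53) since 19·14 = 266 ≡ 1, so λ ≡ 33.
  x = λ² - 52 - 18 = 1089 - 70 ≡ 12; y = λ·(52 - 12) - 34 ≡ 14. → (12, 14)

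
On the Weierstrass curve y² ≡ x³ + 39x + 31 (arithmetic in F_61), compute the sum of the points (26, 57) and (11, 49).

(11, 12)

(26, 57) + (11, 49). λ = (49 - 57)/(11 - 26) ≡ 53/46 mod 61. 46⁻¹ ≡ 4 (mod 61) since 46·4 = 184 ≡ 1, so λ ≡ 29.
  x = λ² - 26 - 11 = 841 - 37 ≡ 11; y = λ·(26 - 11) - 57 ≡ 12. → (11, 12)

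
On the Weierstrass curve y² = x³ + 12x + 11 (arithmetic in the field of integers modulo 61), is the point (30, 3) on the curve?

no

y² = 3² ≡ 9; x³ + 12x + 11 = 27371 ≡ 43 (mod 61). 9 ≠ 43.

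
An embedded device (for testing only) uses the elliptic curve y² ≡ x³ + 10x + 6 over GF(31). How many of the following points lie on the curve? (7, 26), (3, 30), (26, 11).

(7, 26): 26² ≡ 25, rhs ≡ 16 → off.
(3, 30): 30² ≡ 1, rhs ≡ 1 → on.
(26, 11): 11² ≡ 28, rhs ≡ 17 → off.

1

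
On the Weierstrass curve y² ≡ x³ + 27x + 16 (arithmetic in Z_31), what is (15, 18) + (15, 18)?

tangent at (15, 18): λ = (3·15² + 27)/(2·18) ≡ 20/5. 5⁻¹ ≡ 25 (mod 31) since 5·25 = 125 ≡ 1, so λ ≡ 20·25 ≡ 4.
  x = λ² - 15 - 15 = 16 - 30 ≡ 17; y = λ·(15 - 17) - 18 ≡ 5. → (17, 5)

(17, 5)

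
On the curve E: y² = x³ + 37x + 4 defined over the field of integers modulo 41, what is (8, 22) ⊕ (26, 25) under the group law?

(8, 22) + (26, 25). λ = (25 - 22)/(26 - 8) ≡ 3/18 mod 41. 18⁻¹ ≡ 16 (mod 41), so λ ≡ 7.
  x = λ² - 8 - 26 = 49 - 34 ≡ 15; y = λ·(8 - 15) - 22 ≡ 11. → (15, 11)

(15, 11)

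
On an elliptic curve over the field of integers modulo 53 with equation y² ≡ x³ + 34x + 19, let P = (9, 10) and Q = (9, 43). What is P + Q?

O

The two points share x = 9 and their y-coordinates satisfy 10 + 43 ≡ 0 (mod 53), so they are inverses. Their sum is 𝒪.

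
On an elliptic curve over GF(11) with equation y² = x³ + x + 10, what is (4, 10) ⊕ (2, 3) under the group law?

(9, 0)

(4, 10) + (2, 3). λ = (3 - 10)/(2 - 4) ≡ 4/9 mod 11. 9⁻¹ ≡ 5 (mod 11), so λ ≡ 9.
  x = λ² - 4 - 2 = 81 - 6 ≡ 9; y = λ·(4 - 9) - 10 ≡ 0. → (9, 0)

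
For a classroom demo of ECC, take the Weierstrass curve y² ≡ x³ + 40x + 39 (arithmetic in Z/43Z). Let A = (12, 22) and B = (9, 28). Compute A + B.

(26, 6)

(12, 22) + (9, 28). λ = (28 - 22)/(9 - 12) ≡ 6/40 mod 43. 40⁻¹ ≡ 14 (mod 43), so λ ≡ 41.
  x = λ² - 12 - 9 = 1681 - 21 ≡ 26; y = λ·(12 - 26) - 22 ≡ 6. → (26, 6)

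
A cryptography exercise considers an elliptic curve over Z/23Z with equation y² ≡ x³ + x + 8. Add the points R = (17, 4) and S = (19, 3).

(17, 4) + (19, 3). λ = (3 - 4)/(19 - 17) ≡ 22/2 mod 23. 2⁻¹ ≡ 12 (mod 23) since 2·12 = 24 ≡ 1, so λ ≡ 11.
  x = λ² - 17 - 19 = 121 - 36 ≡ 16; y = λ·(17 - 16) - 4 ≡ 7. → (16, 7)

(16, 7)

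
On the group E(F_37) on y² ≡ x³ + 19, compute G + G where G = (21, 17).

(4, 34)

tangent at (21, 17): λ = (3·21² + 0)/(2·17) ≡ 28/34. 34⁻¹ ≡ 12 (mod 37) since 34·12 = 408 ≡ 1, so λ ≡ 28·12 ≡ 3.
  x = λ² - 21 - 21 = 9 - 42 ≡ 4; y = λ·(21 - 4) - 17 ≡ 34. → (4, 34)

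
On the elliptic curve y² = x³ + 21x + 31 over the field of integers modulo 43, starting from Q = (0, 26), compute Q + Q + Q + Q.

(38, 4)

Repeated addition: build up to 4Q.
2Q: tangent at (0, 26): λ = (3·0² + 21)/(2·26) ≡ 21/9. 9⁻¹ ≡ 24 (mod 43), so λ ≡ 21·24 ≡ 31.
  x = λ² - 0 - 0 = 961 - 0 ≡ 15; y = λ·(0 - 15) - 26 ≡ 25. → (15, 25)
3Q: (15, 25) + (0, 26). λ = (26 - 25)/(0 - 15) ≡ 1/28 mod 43. 28⁻¹ ≡ 20 (mod 43) since 28·20 = 560 ≡ 1, so λ ≡ 20.
  x = λ² - 15 - 0 = 400 - 15 ≡ 41; y = λ·(15 - 41) - 25 ≡ 14. → (41, 14)
4Q: (41, 14) + (0, 26). λ = (26 - 14)/(0 - 41) ≡ 12/2 mod 43. 2⁻¹ ≡ 22 (mod 43) since 2·22 = 44 ≡ 1, so λ ≡ 6.
  x = λ² - 41 - 0 = 36 - 41 ≡ 38; y = λ·(41 - 38) - 14 ≡ 4. → (38, 4)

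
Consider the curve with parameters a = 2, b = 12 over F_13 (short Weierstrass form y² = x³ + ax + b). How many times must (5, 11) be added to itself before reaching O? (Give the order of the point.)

8

2P: tangent at (5, 11): λ = (3·5² + 2)/(2·11) ≡ 12/9. 9⁻¹ ≡ 3 (mod 13) since 9·3 = 27 ≡ 1, so λ ≡ 12·3 ≡ 10.
  x = λ² - 5 - 5 = 100 - 10 ≡ 12; y = λ·(5 - 12) - 11 ≡ 10. → (12, 10)
3P: (12, 10) + (5, 11). λ = (11 - 10)/(5 - 12) ≡ 1/6 mod 13. 6⁻¹ ≡ 11 (mod 13) since 6·11 = 66 ≡ 1, so λ ≡ 11.
  x = λ² - 12 - 5 = 121 - 17 ≡ 0; y = λ·(12 - 0) - 10 ≡ 5. → (0, 5)
4P: (0, 5) + (5, 11). λ = (11 - 5)/(5 - 0) ≡ 6/5 mod 13. 5⁻¹ ≡ 8 (mod 13), so λ ≡ 9.
  x = λ² - 0 - 5 = 81 - 5 ≡ 11; y = λ·(0 - 11) - 5 ≡ 0. → (11, 0)
5P: (11, 0) + (5, 11). λ = (11 - 0)/(5 - 11) ≡ 11/7 mod 13. 7⁻¹ ≡ 2 (mod 13), so λ ≡ 9.
  x = λ² - 11 - 5 = 81 - 16 ≡ 0; y = λ·(11 - 0) - 0 ≡ 8. → (0, 8)
6P: (0, 8) + (5, 11). λ = (11 - 8)/(5 - 0) ≡ 3/5 mod 13. 5⁻¹ ≡ 8 (mod 13), so λ ≡ 11.
  x = λ² - 0 - 5 = 121 - 5 ≡ 12; y = λ·(0 - 12) - 8 ≡ 3. → (12, 3)
7P: (12, 3) + (5, 11). λ = (11 - 3)/(5 - 12) ≡ 8/6 mod 13. 6⁻¹ ≡ 11 (mod 13), so λ ≡ 10.
  x = λ² - 12 - 5 = 100 - 17 ≡ 5; y = λ·(12 - 5) - 3 ≡ 2. → (5, 2)
8P: (5, 2) + (5, 11): same x and y₁ ≡ -y₂, so the sum is O.
8P = O, so the order is 8.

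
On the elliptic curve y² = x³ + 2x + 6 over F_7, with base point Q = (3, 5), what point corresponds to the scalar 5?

(2, 5)

Repeated addition: build up to 5Q.
2Q: tangent at (3, 5): λ = (3·3² + 2)/(2·5) ≡ 1/3. 3⁻¹ ≡ 5 (mod 7), so λ ≡ 1·5 ≡ 5.
  x = λ² - 3 - 3 = 25 - 6 ≡ 5; y = λ·(3 - 5) - 5 ≡ 6. → (5, 6)
3Q: (5, 6) + (3, 5). λ = (5 - 6)/(3 - 5) ≡ 6/5 mod 7. 5⁻¹ ≡ 3 (mod 7) since 5·3 = 15 ≡ 1, so λ ≡ 4.
  x = λ² - 5 - 3 = 16 - 8 ≡ 1; y = λ·(5 - 1) - 6 ≡ 3. → (1, 3)
4Q: (1, 3) + (3, 5). λ = (5 - 3)/(3 - 1) ≡ 2/2 mod 7. 2⁻¹ ≡ 4 (mod 7), so λ ≡ 1.
  x = λ² - 1 - 3 = 1 - 4 ≡ 4; y = λ·(1 - 4) - 3 ≡ 1. → (4, 1)
5Q: (4, 1) + (3, 5). λ = (5 - 1)/(3 - 4) ≡ 4/6 mod 7. 6⁻¹ ≡ 6 (mod 7) since 6·6 = 36 ≡ 1, so λ ≡ 3.
  x = λ² - 4 - 3 = 9 - 7 ≡ 2; y = λ·(4 - 2) - 1 ≡ 5. → (2, 5)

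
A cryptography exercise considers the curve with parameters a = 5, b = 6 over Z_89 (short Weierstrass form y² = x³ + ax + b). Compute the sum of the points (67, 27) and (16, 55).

(67, 27) + (16, 55). λ = (55 - 27)/(16 - 67) ≡ 28/38 mod 89. 38⁻¹ ≡ 82 (mod 89), so λ ≡ 71.
  x = λ² - 67 - 16 = 5041 - 83 ≡ 63; y = λ·(67 - 63) - 27 ≡ 79. → (63, 79)

(63, 79)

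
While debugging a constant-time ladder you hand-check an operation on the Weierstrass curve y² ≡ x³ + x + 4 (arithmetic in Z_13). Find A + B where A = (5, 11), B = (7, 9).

(5, 11) + (7, 9). λ = (9 - 11)/(7 - 5) ≡ 11/2 mod 13. 2⁻¹ ≡ 7 (mod 13), so λ ≡ 12.
  x = λ² - 5 - 7 = 144 - 12 ≡ 2; y = λ·(5 - 2) - 11 ≡ 12. → (2, 12)

(2, 12)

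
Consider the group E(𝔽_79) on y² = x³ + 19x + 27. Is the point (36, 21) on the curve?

y² = 21² ≡ 46; x³ + 19x + 27 = 47367 ≡ 46 (mod 79). 46 = 46.

yes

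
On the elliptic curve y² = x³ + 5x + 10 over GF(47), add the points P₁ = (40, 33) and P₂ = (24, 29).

(33, 4)

(40, 33) + (24, 29). λ = (29 - 33)/(24 - 40) ≡ 43/31 mod 47. 31⁻¹ ≡ 44 (mod 47), so λ ≡ 12.
  x = λ² - 40 - 24 = 144 - 64 ≡ 33; y = λ·(40 - 33) - 33 ≡ 4. → (33, 4)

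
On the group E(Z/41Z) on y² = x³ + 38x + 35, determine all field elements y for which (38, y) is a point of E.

none

x³ + 38x + 35 = 56351 ≡ 17 (mod 41).
17 is a non-residue mod 41; no y exists.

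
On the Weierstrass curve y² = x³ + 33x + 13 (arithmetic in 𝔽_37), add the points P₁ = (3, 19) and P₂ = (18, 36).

(26, 24)

(3, 19) + (18, 36). λ = (36 - 19)/(18 - 3) ≡ 17/15 mod 37. 15⁻¹ ≡ 5 (mod 37) since 15·5 = 75 ≡ 1, so λ ≡ 11.
  x = λ² - 3 - 18 = 121 - 21 ≡ 26; y = λ·(3 - 26) - 19 ≡ 24. → (26, 24)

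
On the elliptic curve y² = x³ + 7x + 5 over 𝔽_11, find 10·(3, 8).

(9, 4)

Write Q = (3, 8).
Repeated addition: build up to 10Q.
2Q: tangent at (3, 8): λ = (3·3² + 7)/(2·8) ≡ 1/5. 5⁻¹ ≡ 9 (mod 11), so λ ≡ 1·9 ≡ 9.
  x = λ² - 3 - 3 = 81 - 6 ≡ 9; y = λ·(3 - 9) - 8 ≡ 4. → (9, 4)
3Q: (9, 4) + (3, 8). λ = (8 - 4)/(3 - 9) ≡ 4/5 mod 11. 5⁻¹ ≡ 9 (mod 11) since 5·9 = 45 ≡ 1, so λ ≡ 3.
  x = λ² - 9 - 3 = 9 - 12 ≡ 8; y = λ·(9 - 8) - 4 ≡ 10. → (8, 10)
4Q: (8, 10) + (3, 8). λ = (8 - 10)/(3 - 8) ≡ 9/6 mod 11. 6⁻¹ ≡ 2 (mod 11) since 6·2 = 12 ≡ 1, so λ ≡ 7.
  x = λ² - 8 - 3 = 49 - 11 ≡ 5; y = λ·(8 - 5) - 10 ≡ 0. → (5, 0)
5Q: (5, 0) + (3, 8). λ = (8 - 0)/(3 - 5) ≡ 8/9 mod 11. 9⁻¹ ≡ 5 (mod 11), so λ ≡ 7.
  x = λ² - 5 - 3 = 49 - 8 ≡ 8; y = λ·(5 - 8) - 0 ≡ 1. → (8, 1)
6Q: (8, 1) + (3, 8). λ = (8 - 1)/(3 - 8) ≡ 7/6 mod 11. 6⁻¹ ≡ 2 (mod 11) since 6·2 = 12 ≡ 1, so λ ≡ 3.
  x = λ² - 8 - 3 = 9 - 11 ≡ 9; y = λ·(8 - 9) - 1 ≡ 7. → (9, 7)
7Q: (9, 7) + (3, 8). λ = (8 - 7)/(3 - 9) ≡ 1/5 mod 11. 5⁻¹ ≡ 9 (mod 11), so λ ≡ 9.
  x = λ² - 9 - 3 = 81 - 12 ≡ 3; y = λ·(9 - 3) - 7 ≡ 3. → (3, 3)
8Q: (3, 3) + (3, 8): same x and y₁ ≡ -y₂, so the sum is O.
9Q: O + (3, 8) = (3, 8) (identity).
10Q: tangent at (3, 8): λ = (3·3² + 7)/(2·8) ≡ 1/5. 5⁻¹ ≡ 9 (mod 11), so λ ≡ 1·9 ≡ 9.
  x = λ² - 3 - 3 = 81 - 6 ≡ 9; y = λ·(3 - 9) - 8 ≡ 4. → (9, 4)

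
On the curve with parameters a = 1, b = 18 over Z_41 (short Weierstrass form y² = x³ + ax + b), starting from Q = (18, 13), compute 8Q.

(8, 28)

Repeated addition: build up to 8Q.
2Q: tangent at (18, 13): λ = (3·18² + 1)/(2·13) ≡ 30/26. 26⁻¹ ≡ 30 (mod 41), so λ ≡ 30·30 ≡ 39.
  x = λ² - 18 - 18 = 1521 - 36 ≡ 9; y = λ·(18 - 9) - 13 ≡ 10. → (9, 10)
3Q: (9, 10) + (18, 13). λ = (13 - 10)/(18 - 9) ≡ 3/9 mod 41. 9⁻¹ ≡ 32 (mod 41), so λ ≡ 14.
  x = λ² - 9 - 18 = 196 - 27 ≡ 5; y = λ·(9 - 5) - 10 ≡ 5. → (5, 5)
4Q: (5, 5) + (18, 13). λ = (13 - 5)/(18 - 5) ≡ 8/13 mod 41. 13⁻¹ ≡ 19 (mod 41), so λ ≡ 29.
  x = λ² - 5 - 18 = 841 - 23 ≡ 39; y = λ·(5 - 39) - 5 ≡ 34. → (39, 34)
5Q: (39, 34) + (18, 13). λ = (13 - 34)/(18 - 39) ≡ 20/20 mod 41. 20⁻¹ ≡ 39 (mod 41) since 20·39 = 780 ≡ 1, so λ ≡ 1.
  x = λ² - 39 - 18 = 1 - 57 ≡ 26; y = λ·(39 - 26) - 34 ≡ 20. → (26, 20)
6Q: (26, 20) + (18, 13). λ = (13 - 20)/(18 - 26) ≡ 34/33 mod 41. 33⁻¹ ≡ 5 (mod 41), so λ ≡ 6.
  x = λ² - 26 - 18 = 36 - 44 ≡ 33; y = λ·(26 - 33) - 20 ≡ 20. → (33, 20)
7Q: (33, 20) + (18, 13). λ = (13 - 20)/(18 - 33) ≡ 34/26 mod 41. 26⁻¹ ≡ 30 (mod 41), so λ ≡ 36.
  x = λ² - 33 - 18 = 1296 - 51 ≡ 15; y = λ·(33 - 15) - 20 ≡ 13. → (15, 13)
8Q: (15, 13) + (18, 13). λ = (13 - 13)/(18 - 15) ≡ 0/3 mod 41. 3⁻¹ ≡ 14 (mod 41), so λ ≡ 0.
  x = λ² - 15 - 18 = 0 - 33 ≡ 8; y = λ·(15 - 8) - 13 ≡ 28. → (8, 28)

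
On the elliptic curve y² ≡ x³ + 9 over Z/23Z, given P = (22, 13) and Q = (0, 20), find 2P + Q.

First 2P:
Repeated addition: build up to 2P.
2P: tangent at (22, 13): λ = (3·22² + 0)/(2·13) ≡ 3/3. 3⁻¹ ≡ 8 (mod 23), so λ ≡ 3·8 ≡ 1.
  x = λ² - 22 - 22 = 1 - 44 ≡ 3; y = λ·(22 - 3) - 13 ≡ 6. → (3, 6)
2P = (3, 6).
Finally 2P + Q:
(3, 6) + (0, 20). λ = (20 - 6)/(0 - 3) ≡ 14/20 mod 23. 20⁻¹ ≡ 15 (mod 23) since 20·15 = 300 ≡ 1, so λ ≡ 3.
  x = λ² - 3 - 0 = 9 - 3 ≡ 6; y = λ·(3 - 6) - 6 ≡ 8. → (6, 8)

(6, 8)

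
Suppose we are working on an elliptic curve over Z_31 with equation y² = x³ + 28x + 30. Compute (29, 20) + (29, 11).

O

The two points share x = 29 and their y-coordinates satisfy 20 + 11 ≡ 0 (mod 31), so they are inverses. Their sum is 𝒪.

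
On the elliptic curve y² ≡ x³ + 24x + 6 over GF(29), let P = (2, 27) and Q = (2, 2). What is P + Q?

The two points share x = 2 and their y-coordinates satisfy 27 + 2 ≡ 0 (mod 29), so they are inverses. Their sum is O.

O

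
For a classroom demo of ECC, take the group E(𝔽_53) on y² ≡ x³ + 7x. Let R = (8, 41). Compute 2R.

(28, 10)

tangent at (8, 41): λ = (3·8² + 7)/(2·41) ≡ 40/29. 29⁻¹ ≡ 11 (mod 53) since 29·11 = 319 ≡ 1, so λ ≡ 40·11 ≡ 16.
  x = λ² - 8 - 8 = 256 - 16 ≡ 28; y = λ·(8 - 28) - 41 ≡ 10. → (28, 10)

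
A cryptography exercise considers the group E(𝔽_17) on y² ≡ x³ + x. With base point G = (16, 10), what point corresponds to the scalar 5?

Double-and-add on 5 = (101)₂. Start with G = (16, 10) for the leading 1-bit.
double: tangent at (16, 10): λ = (3·16² + 1)/(2·10) ≡ 4/3. 3⁻¹ ≡ 6 (mod 17), so λ ≡ 4·6 ≡ 7.
  x = λ² - 16 - 16 = 49 - 32 ≡ 0; y = λ·(16 - 0) - 10 ≡ 0. → (0, 0)
double: (0, 0) + (0, 0): same x and y₁ ≡ -y₂, so the sum is O.
add G: O + (16, 10) = (16, 10) (identity).

(16, 10)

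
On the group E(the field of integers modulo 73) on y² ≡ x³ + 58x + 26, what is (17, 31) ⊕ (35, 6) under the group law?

(20, 34)

(17, 31) + (35, 6). λ = (6 - 31)/(35 - 17) ≡ 48/18 mod 73. 18⁻¹ ≡ 69 (mod 73) since 18·69 = 1242 ≡ 1, so λ ≡ 27.
  x = λ² - 17 - 35 = 729 - 52 ≡ 20; y = λ·(17 - 20) - 31 ≡ 34. → (20, 34)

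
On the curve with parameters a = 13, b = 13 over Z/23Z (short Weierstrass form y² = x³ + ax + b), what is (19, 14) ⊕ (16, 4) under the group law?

(19, 14) + (16, 4). λ = (4 - 14)/(16 - 19) ≡ 13/20 mod 23. 20⁻¹ ≡ 15 (mod 23), so λ ≡ 11.
  x = λ² - 19 - 16 = 121 - 35 ≡ 17; y = λ·(19 - 17) - 14 ≡ 8. → (17, 8)

(17, 8)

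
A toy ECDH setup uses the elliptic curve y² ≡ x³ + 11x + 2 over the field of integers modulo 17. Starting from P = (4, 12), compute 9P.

(12, 14)

Double-and-add on 9 = (1001)₂. Start with P = (4, 12) for the leading 1-bit.
double: tangent at (4, 12): λ = (3·4² + 11)/(2·12) ≡ 8/7. 7⁻¹ ≡ 5 (mod 17), so λ ≡ 8·5 ≡ 6.
  x = λ² - 4 - 4 = 36 - 8 ≡ 11; y = λ·(4 - 11) - 12 ≡ 14. → (11, 14)
double: tangent at (11, 14): λ = (3·11² + 11)/(2·14) ≡ 0/11. 11⁻¹ ≡ 14 (mod 17), so λ ≡ 0·14 ≡ 0.
  x = λ² - 11 - 11 = 0 - 22 ≡ 12; y = λ·(11 - 12) - 14 ≡ 3. → (12, 3)
double: tangent at (12, 3): λ = (3·12² + 11)/(2·3) ≡ 1/6. 6⁻¹ ≡ 3 (mod 17), so λ ≡ 1·3 ≡ 3.
  x = λ² - 12 - 12 = 9 - 24 ≡ 2; y = λ·(12 - 2) - 3 ≡ 10. → (2, 10)
add P: (2, 10) + (4, 12). λ = (12 - 10)/(4 - 2) ≡ 2/2 mod 17. 2⁻¹ ≡ 9 (mod 17) since 2·9 = 18 ≡ 1, so λ ≡ 1.
  x = λ² - 2 - 4 = 1 - 6 ≡ 12; y = λ·(2 - 12) - 10 ≡ 14. → (12, 14)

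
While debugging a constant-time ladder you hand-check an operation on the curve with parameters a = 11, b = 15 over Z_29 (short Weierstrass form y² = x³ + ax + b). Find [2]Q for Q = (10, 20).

tangent at (10, 20): λ = (3·10² + 11)/(2·20) ≡ 21/11. 11⁻¹ ≡ 8 (mod 29), so λ ≡ 21·8 ≡ 23.
  x = λ² - 10 - 10 = 529 - 20 ≡ 16; y = λ·(10 - 16) - 20 ≡ 16. → (16, 16)

(16, 16)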